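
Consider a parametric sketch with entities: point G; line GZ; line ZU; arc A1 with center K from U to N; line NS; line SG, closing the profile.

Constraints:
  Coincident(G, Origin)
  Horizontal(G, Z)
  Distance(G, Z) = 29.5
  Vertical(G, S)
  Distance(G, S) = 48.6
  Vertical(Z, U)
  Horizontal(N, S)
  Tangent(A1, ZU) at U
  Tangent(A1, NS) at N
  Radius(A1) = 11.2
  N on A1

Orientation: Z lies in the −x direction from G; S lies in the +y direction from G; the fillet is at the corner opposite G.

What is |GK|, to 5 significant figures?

41.637

G is at the origin; G and Z share the same y with |GZ| = 29.5 and Z on the −x side, so Z = (-29.500, 0.0000). G and S share the same x with |GS| = 48.6 and S on the +y side, so S = (0.0000, 48.600). The virtual corner opposite G is at (-29.500, 48.600). A1 meets ZU tangentially, so KU is at right angles to ZU and A1 meets NS tangentially, so KN is at right angles to NS, with radius 11.2, so the center K sits 11.2 in from both sides at K = (-18.300, 37.400). Then |GK| = |K − G| = 41.637.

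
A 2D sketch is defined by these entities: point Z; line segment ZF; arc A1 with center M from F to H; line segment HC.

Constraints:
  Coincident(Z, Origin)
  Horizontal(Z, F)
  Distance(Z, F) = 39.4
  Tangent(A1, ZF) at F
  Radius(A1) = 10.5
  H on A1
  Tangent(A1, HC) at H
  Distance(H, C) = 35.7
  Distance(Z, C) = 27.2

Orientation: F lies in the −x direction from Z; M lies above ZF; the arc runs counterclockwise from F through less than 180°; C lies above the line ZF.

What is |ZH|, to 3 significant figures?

32.5

Z is at the origin; Z and F share the same y with |ZF| = 39.4 and F on the −x side, so F = (-39.4, 0.00). Since A1 is tangent to ZF there, MF ⟂ ZF, so M = F + (0, 10.5) = (-39.4, 10.5). Since MH ⟂ HC (tangency), |MC| = √(10.5² + 35.7²) = 37.2 regardless of where H sits on A1. So C lies on both circle(Z, 27.2) and circle(M, 37.2); the above-ZF intersection is C = (-5.84, 26.6). H is the foot of the tangent from C: H = (-32.4, 2.69).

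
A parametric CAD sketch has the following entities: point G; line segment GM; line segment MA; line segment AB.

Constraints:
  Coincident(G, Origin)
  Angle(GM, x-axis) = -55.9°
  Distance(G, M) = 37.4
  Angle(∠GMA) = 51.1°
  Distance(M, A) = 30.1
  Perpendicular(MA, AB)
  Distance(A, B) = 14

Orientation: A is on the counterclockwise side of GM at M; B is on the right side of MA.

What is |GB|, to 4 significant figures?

43.61

G is at the origin; GM runs at -55.9° with length 37.4, so M = 37.4·(cos -55.9°, sin -55.9°) = (20.97, -30.97). ∠GMA = 51.1°, so MA runs at -55.9° + (180° − 51.1°) = 73.00° from the x-axis; with |MA| = 30.1, A = M + 30.1·(cos 73.00°, sin 73.00°) = (29.77, -2.185). MA ⟂ AB; with |AB| = 14.0 on the right of MA, B = A + 14.0·(0.9563, -0.2924) = (43.16, -6.278). Then |GB| = |B − G| = 43.61.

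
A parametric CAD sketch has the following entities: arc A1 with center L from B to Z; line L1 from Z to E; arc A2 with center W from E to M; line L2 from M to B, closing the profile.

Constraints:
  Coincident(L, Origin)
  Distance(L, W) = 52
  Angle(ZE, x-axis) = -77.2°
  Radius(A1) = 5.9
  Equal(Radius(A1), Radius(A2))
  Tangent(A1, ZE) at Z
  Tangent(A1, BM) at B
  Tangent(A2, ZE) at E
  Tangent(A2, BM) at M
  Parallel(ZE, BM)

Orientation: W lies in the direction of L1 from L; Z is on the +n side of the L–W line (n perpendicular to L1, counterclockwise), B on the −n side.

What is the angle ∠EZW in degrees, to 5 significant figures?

6.4732°

The slot axis is L1's direction at -77.2°, so u = (cos -77.2°, sin -77.2°) = (0.22155, -0.97515) and n = (−sin -77.2°, cos -77.2°) = (0.97515, 0.22155). L is at the origin and W lies 52.0 along u from L, so W = 52.0·u = (11.521, -50.708). Tangency of A1 to both parallel lines with radius 5.9 puts Z and B at L ± 5.9·n: Z = (5.7534, 1.3071), B = (-5.7534, -1.3071). Equal radii place E and M the same way about W: E = W + 5.9·n = (17.274, -49.401), M = W − 5.9·n = (5.7671, -52.015). Then cos ∠EZW = ZE·ZW / (|ZE||ZW|), giving 6.4732°.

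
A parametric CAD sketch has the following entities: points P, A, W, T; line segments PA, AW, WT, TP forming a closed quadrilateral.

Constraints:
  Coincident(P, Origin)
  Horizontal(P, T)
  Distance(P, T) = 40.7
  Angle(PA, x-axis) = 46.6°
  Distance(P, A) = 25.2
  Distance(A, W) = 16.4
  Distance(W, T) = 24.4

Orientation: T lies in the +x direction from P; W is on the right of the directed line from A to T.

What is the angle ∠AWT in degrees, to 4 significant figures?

91.27°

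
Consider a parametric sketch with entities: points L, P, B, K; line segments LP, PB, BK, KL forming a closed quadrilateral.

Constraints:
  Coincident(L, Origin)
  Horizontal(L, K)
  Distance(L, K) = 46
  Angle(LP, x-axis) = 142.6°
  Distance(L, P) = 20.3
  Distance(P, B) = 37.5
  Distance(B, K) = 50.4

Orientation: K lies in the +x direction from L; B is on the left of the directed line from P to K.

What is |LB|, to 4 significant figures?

39.05

L is at the origin; LK is horizontal with |LK| = 46.0 and K in +x, so K = (46.0, 0). LP runs at 142.6° with |LP| = 20.3, so P = (-16.13, 12.33). B is determined by |PB| = 37.5 and |BK| = 50.4 together: it lies at the intersection of circle(P, 37.5) and circle(K, 50.4). With |PK| = 63.34, the foot of the radical line on PK is 22.72 from P and the perpendicular offset is √(37.5² − 22.72²) = 29.84. Taking the left-of-PK solution: B = (11.96, 37.17).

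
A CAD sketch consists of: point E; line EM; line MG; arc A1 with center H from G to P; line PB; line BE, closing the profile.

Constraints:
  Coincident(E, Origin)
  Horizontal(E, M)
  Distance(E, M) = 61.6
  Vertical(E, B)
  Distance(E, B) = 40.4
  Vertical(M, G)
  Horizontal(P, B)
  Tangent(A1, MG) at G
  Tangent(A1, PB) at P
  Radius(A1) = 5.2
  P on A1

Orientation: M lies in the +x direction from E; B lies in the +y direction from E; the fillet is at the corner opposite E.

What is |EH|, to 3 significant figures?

66.5

E is at the origin; EM is horizontal with |EM| = 61.6 and M on the +x side, so M = (61.6, 0.00). E and B share the same x with |EB| = 40.4 and B on the +y side, so B = (0.00, 40.4). The virtual corner opposite E is at (61.6, 40.4). Tangency of A1 to MG means the radius HG is perpendicular to MG and A1 meets PB tangentially, so HP is at right angles to PB, with radius 5.2, so the center H sits 5.2 in from both sides at H = (56.4, 35.2). Then |EH| = |H − E| = 66.5.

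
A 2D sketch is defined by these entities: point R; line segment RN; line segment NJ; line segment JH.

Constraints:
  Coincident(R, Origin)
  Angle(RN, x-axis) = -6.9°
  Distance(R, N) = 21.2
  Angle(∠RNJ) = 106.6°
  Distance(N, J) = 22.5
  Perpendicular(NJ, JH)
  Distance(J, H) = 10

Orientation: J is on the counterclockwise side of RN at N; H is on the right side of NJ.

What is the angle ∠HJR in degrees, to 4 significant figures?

125.4°

R is at the origin; RN runs at -6.9° with length 21.2, so N = 21.2·(cos -6.9°, sin -6.9°) = (21.05, -2.547). ∠RNJ = 106.6°, so NJ runs at -6.9° + (180° − 106.6°) = 66.50° from the x-axis; with |NJ| = 22.5, J = N + 22.5·(cos 66.50°, sin 66.50°) = (30.02, 18.09). NJ ⟂ JH; with |JH| = 10.0 on the right of NJ, H = J + 10.0·(0.9171, -0.3987) = (39.19, 14.10). Then cos ∠HJR = JH·JR / (|JH||JR|), giving 125.4°.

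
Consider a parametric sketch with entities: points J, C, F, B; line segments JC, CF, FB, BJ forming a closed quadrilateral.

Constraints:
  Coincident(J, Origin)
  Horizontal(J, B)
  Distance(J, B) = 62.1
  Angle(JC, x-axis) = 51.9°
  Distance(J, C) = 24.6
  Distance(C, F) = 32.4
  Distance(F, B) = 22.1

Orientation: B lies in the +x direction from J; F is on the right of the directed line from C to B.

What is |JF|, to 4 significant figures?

40.07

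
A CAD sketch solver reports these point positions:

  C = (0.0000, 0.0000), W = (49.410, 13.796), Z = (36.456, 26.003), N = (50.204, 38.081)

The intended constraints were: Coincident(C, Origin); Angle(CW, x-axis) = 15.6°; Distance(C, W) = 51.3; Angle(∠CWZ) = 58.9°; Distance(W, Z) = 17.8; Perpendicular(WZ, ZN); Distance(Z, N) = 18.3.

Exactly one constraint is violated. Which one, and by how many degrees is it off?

Perpendicular(WZ, ZN) — off by 5.40°.

C = (0.00, 0.00) ✓; CW at 15.60° ✓; |CW| = 51.30 ✓; ∠CWZ = 58.90° ✓; |WZ| = 17.80 ✓; ∠(WZ, ZN) = 95.40° ✗; |ZN| = 18.30 ✓.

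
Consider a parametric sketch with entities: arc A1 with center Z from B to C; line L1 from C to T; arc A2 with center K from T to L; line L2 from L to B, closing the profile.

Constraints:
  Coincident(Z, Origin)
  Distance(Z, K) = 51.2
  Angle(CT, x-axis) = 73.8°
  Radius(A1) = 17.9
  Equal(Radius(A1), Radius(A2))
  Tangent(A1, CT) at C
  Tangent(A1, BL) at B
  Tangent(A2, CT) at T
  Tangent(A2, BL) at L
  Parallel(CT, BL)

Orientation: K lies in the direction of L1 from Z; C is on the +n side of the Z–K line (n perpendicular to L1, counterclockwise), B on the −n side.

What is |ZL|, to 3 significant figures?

54.2

The slot axis is L1's direction at 73.8°, so u = (cos 73.8°, sin 73.8°) = (0.279, 0.960) and n = (−sin 73.8°, cos 73.8°) = (-0.960, 0.279). Z is at the origin and K lies 51.2 along u from Z, so K = 51.2·u = (14.3, 49.2). Tangency of A1 to both parallel lines with radius 17.9 puts C and B at Z ± 17.9·n: C = (-17.2, 4.99), B = (17.2, -4.99). Equal radii place T and L the same way about K: T = K + 17.9·n = (-2.90, 54.2), L = K − 17.9·n = (31.5, 44.2). Then |ZL| = |L − Z| = 54.2.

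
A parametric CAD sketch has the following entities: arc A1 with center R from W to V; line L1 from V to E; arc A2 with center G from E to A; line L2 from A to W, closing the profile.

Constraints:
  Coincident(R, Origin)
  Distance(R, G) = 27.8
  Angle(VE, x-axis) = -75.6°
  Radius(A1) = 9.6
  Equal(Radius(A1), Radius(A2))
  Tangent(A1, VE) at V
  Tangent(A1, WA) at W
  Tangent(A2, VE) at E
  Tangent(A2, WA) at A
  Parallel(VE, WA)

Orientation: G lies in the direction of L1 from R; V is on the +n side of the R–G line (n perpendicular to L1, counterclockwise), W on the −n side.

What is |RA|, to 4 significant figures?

29.41

The slot axis is L1's direction at -75.6°, so u = (cos -75.6°, sin -75.6°) = (0.2487, -0.9686) and n = (−sin -75.6°, cos -75.6°) = (0.9686, 0.2487). R is at the origin and G lies 27.8 along u from R, so G = 27.8·u = (6.914, -26.93). Tangency of A1 to both parallel lines with radius 9.6 puts V and W at R ± 9.6·n: V = (9.298, 2.387), W = (-9.298, -2.387). Equal radii place E and A the same way about G: E = G + 9.6·n = (16.21, -24.54), A = G − 9.6·n = (-2.385, -29.31). Then |RA| = |A − R| = 29.41.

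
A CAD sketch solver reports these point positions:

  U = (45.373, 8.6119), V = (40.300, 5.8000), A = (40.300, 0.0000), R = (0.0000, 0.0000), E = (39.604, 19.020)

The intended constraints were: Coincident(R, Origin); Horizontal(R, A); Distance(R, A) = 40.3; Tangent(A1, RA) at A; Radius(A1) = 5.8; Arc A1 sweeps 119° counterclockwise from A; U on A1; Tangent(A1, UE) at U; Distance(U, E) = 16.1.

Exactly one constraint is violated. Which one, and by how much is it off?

Distance(U, E) = 16.1 — off by 4.20.

R = (0.00, 0.00) ✓; R.y = 0.00, A.y = 0.00 ✓; |RA| = 40.30 ✓; ∠(VA, AR) = 90.00° ✓; |VA| = 5.800 ✓; bearing(V→U) − bearing(V→A) = 119.0° ✓; |VU| = 5.800 ✓; ∠(VU, UE) = 90.00° ✓; |UE| = 11.90 ✗.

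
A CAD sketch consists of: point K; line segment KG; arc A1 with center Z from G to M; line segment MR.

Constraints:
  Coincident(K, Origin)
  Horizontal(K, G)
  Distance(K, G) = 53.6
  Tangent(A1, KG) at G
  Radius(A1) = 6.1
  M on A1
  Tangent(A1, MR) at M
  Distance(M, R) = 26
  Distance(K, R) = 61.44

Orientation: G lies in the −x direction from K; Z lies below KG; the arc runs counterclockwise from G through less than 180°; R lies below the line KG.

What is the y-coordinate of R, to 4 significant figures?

-32.76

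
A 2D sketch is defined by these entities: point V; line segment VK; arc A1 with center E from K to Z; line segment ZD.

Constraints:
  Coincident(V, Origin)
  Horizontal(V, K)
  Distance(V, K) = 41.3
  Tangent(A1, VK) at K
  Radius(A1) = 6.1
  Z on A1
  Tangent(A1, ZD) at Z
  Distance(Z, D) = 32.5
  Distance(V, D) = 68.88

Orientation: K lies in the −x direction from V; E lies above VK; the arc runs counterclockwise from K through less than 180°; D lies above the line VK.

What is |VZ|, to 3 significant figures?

38.5

V is at the origin; VK is horizontal with |VK| = 41.3 and K on the −x side, so K = (-41.3, 0.00). A1 meets VK tangentially, so EK is at right angles to VK, so E = K + (0, 6.1) = (-41.3, 6.10). Since EZ ⟂ ZD (tangency), |ED| = √(6.1² + 32.5²) = 33.1 regardless of where Z sits on A1. So D lies on both circle(V, 68.88) and circle(E, 33.1); the above-VK intersection is D = (-60.4, 33.1). Z is the foot of the tangent from D: Z = (-37.1, 10.5).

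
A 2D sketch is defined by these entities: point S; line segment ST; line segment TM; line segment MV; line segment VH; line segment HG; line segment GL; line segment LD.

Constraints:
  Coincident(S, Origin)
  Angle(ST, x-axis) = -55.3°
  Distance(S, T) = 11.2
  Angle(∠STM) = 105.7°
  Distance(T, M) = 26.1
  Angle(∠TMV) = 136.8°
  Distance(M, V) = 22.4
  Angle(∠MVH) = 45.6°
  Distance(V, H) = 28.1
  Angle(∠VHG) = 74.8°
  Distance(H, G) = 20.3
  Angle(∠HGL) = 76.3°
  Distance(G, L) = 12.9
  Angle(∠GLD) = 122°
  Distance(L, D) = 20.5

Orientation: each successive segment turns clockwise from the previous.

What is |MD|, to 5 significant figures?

23.718

S is at the origin; ST runs at -55.3° with length 11.2, so T = (6.3759, -9.2080). ∠STM = 105.7° gives TM at -129.60° from the x-axis; with |TM| = 26.1, M = (-10.261, -29.318). ∠TMV = 136.8° gives MV at -172.80° from the x-axis; with |MV| = 22.4, V = (-32.484, -32.126). ∠MVH = 45.6° gives VH at 52.800° from the x-axis; with |VH| = 28.1, H = (-15.495, -9.7434). ∠VHG = 74.8° gives HG at -52.400° from the x-axis; with |HG| = 20.3, G = (-3.1090, -25.827). ∠HGL = 76.3° gives GL at -156.10° from the x-axis; with |GL| = 12.9, L = (-14.903, -31.053). ∠GLD = 122.0° gives LD at 145.90° from the x-axis; with |LD| = 20.5, D = (-31.878, -19.560). Then |MD| = |D − M| = 23.718.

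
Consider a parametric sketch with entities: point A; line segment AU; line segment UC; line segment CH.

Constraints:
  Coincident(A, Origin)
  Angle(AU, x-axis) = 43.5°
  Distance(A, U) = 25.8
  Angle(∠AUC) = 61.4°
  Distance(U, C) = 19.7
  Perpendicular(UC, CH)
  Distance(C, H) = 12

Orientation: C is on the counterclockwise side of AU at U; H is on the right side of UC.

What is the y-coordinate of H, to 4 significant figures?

35.23

∠AUC = 61.4°, so UC runs at 43.5° + (180° − 61.4°) = 162.1° from the x-axis; with |UC| = 19.7, C = U + 19.7·(cos 162.1°, sin 162.1°) = (-0.03175, 23.81). UC ⟂ CH; with |CH| = 12.0 on the right of UC, H = C + 12.0·(0.3074, 0.9516) = (3.657, 35.23). So H.y = 35.23.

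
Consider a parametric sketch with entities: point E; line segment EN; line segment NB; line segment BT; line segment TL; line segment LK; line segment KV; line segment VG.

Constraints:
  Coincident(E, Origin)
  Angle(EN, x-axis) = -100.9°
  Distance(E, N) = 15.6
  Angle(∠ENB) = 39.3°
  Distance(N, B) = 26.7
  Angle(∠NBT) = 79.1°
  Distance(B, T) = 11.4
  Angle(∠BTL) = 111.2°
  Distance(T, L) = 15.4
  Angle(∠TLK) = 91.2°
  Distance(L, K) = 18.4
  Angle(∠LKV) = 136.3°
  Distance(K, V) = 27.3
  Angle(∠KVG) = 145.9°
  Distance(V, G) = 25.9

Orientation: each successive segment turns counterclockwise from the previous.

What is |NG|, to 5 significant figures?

57.864

∠LKV = 136.3° gives KV at -18.000° from the x-axis; with |KV| = 27.3, V = (30.025, -23.227). ∠KVG = 145.9° gives VG at 16.100° from the x-axis; with |VG| = 25.9, G = (54.909, -16.045). Then |NG| = |G − N| = 57.864.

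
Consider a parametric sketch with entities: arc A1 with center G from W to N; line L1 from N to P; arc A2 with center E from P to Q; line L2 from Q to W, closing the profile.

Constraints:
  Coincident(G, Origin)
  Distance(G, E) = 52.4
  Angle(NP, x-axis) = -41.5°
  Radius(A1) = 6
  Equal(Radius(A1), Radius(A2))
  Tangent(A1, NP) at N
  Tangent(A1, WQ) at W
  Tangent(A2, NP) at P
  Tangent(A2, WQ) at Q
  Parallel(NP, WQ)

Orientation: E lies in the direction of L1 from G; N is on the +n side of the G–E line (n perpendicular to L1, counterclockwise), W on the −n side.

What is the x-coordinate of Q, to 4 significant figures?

35.27

The slot axis is L1's direction at -41.5°, so u = (cos -41.5°, sin -41.5°) = (0.7490, -0.6626) and n = (−sin -41.5°, cos -41.5°) = (0.6626, 0.7490). G is at the origin and E lies 52.4 along u from G, so E = 52.4·u = (39.25, -34.72). Tangency of A1 to both parallel lines with radius 6.0 puts N and W at G ± 6.0·n: N = (3.976, 4.494), W = (-3.976, -4.494). Equal radii place P and Q the same way about E: P = E + 6.0·n = (43.22, -30.23), Q = E − 6.0·n = (35.27, -39.22). So Q.x = 35.27.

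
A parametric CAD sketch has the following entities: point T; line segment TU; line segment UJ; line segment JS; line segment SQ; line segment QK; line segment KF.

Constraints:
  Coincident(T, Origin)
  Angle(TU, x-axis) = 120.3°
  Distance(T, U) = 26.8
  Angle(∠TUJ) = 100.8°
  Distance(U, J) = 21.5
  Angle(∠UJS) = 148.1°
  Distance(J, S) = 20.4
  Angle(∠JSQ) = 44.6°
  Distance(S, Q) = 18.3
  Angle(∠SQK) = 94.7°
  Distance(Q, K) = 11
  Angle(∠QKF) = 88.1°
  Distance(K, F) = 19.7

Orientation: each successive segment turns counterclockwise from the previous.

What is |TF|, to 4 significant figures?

49.82

T is at the origin; TU runs at 120.3° with length 26.8, so U = (-13.52, 23.14). ∠TUJ = 100.8° gives UJ at -160.5° from the x-axis; with |UJ| = 21.5, J = (-33.79, 15.96). ∠UJS = 148.1° gives JS at -128.6° from the x-axis; with |JS| = 20.4, S = (-46.52, 0.01914). ∠JSQ = 44.6° gives SQ at 6.800° from the x-axis; with |SQ| = 18.3, Q = (-28.34, 2.186). ∠SQK = 94.7° gives QK at 92.10° from the x-axis; with |QK| = 11.0, K = (-28.75, 13.18). ∠QKF = 88.1° gives KF at -176.0° from the x-axis; with |KF| = 19.7, F = (-48.40, 11.80). Then |TF| = |F − T| = 49.82.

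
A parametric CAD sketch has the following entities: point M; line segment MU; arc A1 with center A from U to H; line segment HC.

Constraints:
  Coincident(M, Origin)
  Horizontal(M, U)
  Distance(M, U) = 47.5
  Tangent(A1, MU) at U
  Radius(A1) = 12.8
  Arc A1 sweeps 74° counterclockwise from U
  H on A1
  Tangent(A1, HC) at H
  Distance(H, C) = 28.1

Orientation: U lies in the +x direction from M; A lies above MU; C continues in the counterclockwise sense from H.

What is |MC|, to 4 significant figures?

76.68

On A1, U sits at bearing -90° from A; a 74° counterclockwise sweep puts H at bearing -16°, so H = A + 12.8·(cos -16°, sin -16°) = (59.80, 9.272). Since A1 is tangent to HC there, AH ⟂ HC, so HC runs along (−sin -16°, cos -16°); with |HC| = 28.1, C = (67.55, 36.28). Then |MC| = |C − M| = 76.68.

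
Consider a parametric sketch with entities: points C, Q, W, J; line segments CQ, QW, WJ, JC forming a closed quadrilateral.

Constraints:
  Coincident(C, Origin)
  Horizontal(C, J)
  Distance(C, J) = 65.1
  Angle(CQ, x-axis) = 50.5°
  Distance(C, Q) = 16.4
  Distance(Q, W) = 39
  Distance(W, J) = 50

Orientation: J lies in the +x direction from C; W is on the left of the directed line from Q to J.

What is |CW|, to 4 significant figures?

55.38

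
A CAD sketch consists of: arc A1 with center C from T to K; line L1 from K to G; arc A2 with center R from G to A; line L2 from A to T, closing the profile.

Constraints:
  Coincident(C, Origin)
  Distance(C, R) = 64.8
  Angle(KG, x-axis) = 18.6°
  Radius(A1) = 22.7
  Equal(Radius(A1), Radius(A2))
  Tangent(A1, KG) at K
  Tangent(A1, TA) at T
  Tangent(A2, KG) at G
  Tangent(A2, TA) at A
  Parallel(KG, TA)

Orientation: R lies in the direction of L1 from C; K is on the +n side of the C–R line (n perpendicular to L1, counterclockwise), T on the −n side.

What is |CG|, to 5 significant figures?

68.661

The slot axis is L1's direction at 18.6°, so u = (cos 18.6°, sin 18.6°) = (0.94777, 0.31896) and n = (−sin 18.6°, cos 18.6°) = (-0.31896, 0.94777). C is at the origin and R lies 64.8 along u from C, so R = 64.8·u = (61.415, 20.669). Tangency of A1 to both parallel lines with radius 22.7 puts K and T at C ± 22.7·n: K = (-7.2404, 21.514), T = (7.2404, -21.514). Equal radii place G and A the same way about R: G = R + 22.7·n = (54.175, 42.183), A = R − 22.7·n = (68.656, -0.84578). Then |CG| = |G − C| = 68.661.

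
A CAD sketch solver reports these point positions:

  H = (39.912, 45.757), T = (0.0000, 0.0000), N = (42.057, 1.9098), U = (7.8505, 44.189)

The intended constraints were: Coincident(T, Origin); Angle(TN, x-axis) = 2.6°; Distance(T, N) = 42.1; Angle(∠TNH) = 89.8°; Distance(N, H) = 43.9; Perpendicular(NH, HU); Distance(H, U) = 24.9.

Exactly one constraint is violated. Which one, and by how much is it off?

Distance(H, U) = 24.9 — off by 7.20.

T = (0.00, 0.00) ✓; TN at 2.600° ✓; |TN| = 42.10 ✓; ∠TNH = 89.80° ✓; |NH| = 43.90 ✓; ∠(NH, HU) = 90.00° ✓; |HU| = 32.10 ✗.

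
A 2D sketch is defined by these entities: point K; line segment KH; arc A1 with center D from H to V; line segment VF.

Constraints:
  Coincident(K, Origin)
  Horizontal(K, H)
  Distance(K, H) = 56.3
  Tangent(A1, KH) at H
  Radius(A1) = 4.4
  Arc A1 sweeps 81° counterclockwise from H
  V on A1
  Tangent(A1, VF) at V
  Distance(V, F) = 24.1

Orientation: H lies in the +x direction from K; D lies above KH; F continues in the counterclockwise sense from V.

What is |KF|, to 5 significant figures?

70.046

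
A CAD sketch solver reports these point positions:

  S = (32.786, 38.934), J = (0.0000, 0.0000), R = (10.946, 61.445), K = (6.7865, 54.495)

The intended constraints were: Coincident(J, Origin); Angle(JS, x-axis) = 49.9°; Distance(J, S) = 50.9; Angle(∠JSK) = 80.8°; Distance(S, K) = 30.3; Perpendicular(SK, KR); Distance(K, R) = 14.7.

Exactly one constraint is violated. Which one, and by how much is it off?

Distance(K, R) = 14.7 — off by 6.60.

J = (0.00, 0.00) ✓; JS at 49.90° ✓; |JS| = 50.90 ✓; ∠JSK = 80.80° ✓; |SK| = 30.30 ✓; ∠(SK, KR) = 90.00° ✓; |KR| = 8.100 ✗.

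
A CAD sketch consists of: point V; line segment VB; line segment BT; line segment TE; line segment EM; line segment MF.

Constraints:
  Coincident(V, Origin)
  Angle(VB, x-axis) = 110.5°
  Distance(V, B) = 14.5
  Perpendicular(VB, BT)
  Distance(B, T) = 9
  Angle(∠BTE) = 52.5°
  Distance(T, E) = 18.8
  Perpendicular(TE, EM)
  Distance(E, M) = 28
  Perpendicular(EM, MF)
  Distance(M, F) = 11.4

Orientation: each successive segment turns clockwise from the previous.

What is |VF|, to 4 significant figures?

31.20

The perpendicularity gives EM at right angles to TE, so EM runs at 163.0°; with |EM| = 28.0, M = (-28.92, 6.941). EM ⟂ MF, so MF runs at 73.00°; with |MF| = 11.4, F = (-25.59, 17.84). Then |VF| = |F − V| = 31.20.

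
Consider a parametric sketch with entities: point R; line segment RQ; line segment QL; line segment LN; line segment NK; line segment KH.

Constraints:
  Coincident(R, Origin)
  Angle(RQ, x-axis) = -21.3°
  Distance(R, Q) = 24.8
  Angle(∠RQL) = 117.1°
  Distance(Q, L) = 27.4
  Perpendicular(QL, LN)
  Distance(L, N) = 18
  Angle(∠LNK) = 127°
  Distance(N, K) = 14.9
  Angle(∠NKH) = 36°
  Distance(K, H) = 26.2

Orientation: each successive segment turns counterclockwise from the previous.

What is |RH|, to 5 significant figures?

39.925

R is at the origin; RQ runs at -21.3° with length 24.8, so Q = (23.106, -9.0086). ∠RQL = 117.1° gives QL at 41.600° from the x-axis; with |QL| = 27.4, L = (43.596, 9.1829). The perpendicularity gives LN at right angles to QL, so LN runs at 131.60°; with |LN| = 18.0, N = (31.645, 22.643). ∠LNK = 127.0° gives NK at -175.40° from the x-axis; with |NK| = 14.9, K = (16.793, 21.448). ∠NKH = 36.0° gives KH at -31.400° from the x-axis; with |KH| = 26.2, H = (39.156, 7.7979). Then |RH| = |H − R| = 39.925.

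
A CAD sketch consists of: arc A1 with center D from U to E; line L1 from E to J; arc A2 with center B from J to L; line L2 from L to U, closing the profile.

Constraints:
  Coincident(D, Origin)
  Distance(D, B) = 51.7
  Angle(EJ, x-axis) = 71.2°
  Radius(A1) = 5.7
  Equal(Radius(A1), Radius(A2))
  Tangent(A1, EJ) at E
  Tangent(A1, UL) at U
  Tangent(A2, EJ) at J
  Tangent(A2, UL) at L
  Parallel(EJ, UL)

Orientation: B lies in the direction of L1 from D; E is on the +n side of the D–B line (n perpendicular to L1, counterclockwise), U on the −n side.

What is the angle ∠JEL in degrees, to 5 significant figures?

12.435°

The slot axis is L1's direction at 71.2°, so u = (cos 71.2°, sin 71.2°) = (0.32227, 0.94665) and n = (−sin 71.2°, cos 71.2°) = (-0.94665, 0.32227). D is at the origin and B lies 51.7 along u from D, so B = 51.7·u = (16.661, 48.942). Tangency of A1 to both parallel lines with radius 5.7 puts E and U at D ± 5.7·n: E = (-5.3959, 1.8369), U = (5.3959, -1.8369). Equal radii place J and L the same way about B: J = B + 5.7·n = (11.265, 50.779), L = B − 5.7·n = (22.057, 47.105). Then cos ∠JEL = EJ·EL / (|EJ||EL|), giving 12.435°.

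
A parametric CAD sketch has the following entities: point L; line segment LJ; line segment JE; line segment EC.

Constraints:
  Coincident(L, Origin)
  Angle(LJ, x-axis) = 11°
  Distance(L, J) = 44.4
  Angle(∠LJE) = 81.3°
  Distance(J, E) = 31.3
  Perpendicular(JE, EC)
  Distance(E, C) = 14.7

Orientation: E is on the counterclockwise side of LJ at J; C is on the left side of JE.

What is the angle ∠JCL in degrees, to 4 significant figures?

75.05°

L is at the origin; LJ runs at 11.0° with length 44.4, so J = 44.4·(cos 11.0°, sin 11.0°) = (43.58, 8.472). ∠LJE = 81.3°, so JE runs at 11.0° + (180° − 81.3°) = 109.7° from the x-axis; with |JE| = 31.3, E = J + 31.3·(cos 109.7°, sin 109.7°) = (33.03, 37.94). JE ⟂ EC; with |EC| = 14.7 on the left of JE, C = E + 14.7·(-0.9415, -0.3371) = (19.19, 32.98). Then cos ∠JCL = CJ·CL / (|CJ||CL|), giving 75.05°.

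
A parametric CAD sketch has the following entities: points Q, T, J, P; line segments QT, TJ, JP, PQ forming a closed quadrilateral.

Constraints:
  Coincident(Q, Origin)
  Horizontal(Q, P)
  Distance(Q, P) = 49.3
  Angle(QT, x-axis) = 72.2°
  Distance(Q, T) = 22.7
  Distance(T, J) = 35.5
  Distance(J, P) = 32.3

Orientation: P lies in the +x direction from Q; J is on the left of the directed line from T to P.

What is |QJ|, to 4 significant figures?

51.63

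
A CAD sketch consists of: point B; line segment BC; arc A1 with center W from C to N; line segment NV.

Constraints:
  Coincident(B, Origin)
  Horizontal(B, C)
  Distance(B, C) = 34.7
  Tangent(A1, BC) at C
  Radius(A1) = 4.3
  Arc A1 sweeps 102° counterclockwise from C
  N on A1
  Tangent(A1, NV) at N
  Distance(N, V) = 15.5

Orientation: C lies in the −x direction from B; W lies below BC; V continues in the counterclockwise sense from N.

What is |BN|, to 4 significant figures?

39.25

B is at the origin; BC is horizontal with |BC| = 34.7 and C on the −x side, so C = (-34.70, 0.000). Tangency of A1 to BC means the radius WC is perpendicular to BC, so W = C + (0, -4.3) = (-34.70, -4.300). On A1, C sits at bearing 90° from W; a 102° counterclockwise sweep puts N at bearing 192°, so N = W + 4.3·(cos 192°, sin 192°) = (-38.91, -5.194). Then |BN| = |N − B| = 39.25.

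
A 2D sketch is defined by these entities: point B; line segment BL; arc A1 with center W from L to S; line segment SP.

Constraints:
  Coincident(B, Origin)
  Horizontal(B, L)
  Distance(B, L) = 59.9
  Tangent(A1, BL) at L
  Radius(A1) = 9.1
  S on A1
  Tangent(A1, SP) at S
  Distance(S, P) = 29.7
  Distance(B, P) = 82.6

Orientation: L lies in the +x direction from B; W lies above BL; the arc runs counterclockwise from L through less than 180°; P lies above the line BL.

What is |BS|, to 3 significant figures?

69.3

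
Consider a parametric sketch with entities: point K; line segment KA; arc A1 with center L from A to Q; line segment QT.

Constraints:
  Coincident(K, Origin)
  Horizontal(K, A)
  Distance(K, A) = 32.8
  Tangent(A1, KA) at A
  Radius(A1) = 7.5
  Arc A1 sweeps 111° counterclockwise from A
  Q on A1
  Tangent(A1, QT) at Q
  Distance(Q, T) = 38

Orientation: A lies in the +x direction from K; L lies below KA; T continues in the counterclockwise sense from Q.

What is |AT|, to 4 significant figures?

46.14

On A1, A sits at bearing 90° from L; a 111° counterclockwise sweep puts Q at bearing 201°, so Q = L + 7.5·(cos 201°, sin 201°) = (25.80, -10.19). Tangency of A1 to QT means the radius LQ is perpendicular to QT, so QT runs along (−sin 201°, cos 201°); with |QT| = 38.0, T = (39.42, -45.66). Then |AT| = |T − A| = 46.14.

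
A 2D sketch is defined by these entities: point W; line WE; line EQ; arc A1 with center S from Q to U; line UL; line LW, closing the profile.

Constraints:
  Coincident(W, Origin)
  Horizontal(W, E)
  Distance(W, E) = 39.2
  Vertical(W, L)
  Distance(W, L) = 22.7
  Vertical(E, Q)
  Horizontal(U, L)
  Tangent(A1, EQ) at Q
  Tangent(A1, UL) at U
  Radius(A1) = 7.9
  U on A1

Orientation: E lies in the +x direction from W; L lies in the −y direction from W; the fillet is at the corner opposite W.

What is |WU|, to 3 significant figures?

38.7

W is at the origin; WE is horizontal with |WE| = 39.2 and E on the +x side, so E = (39.2, 0.00). W and L share the same x with |WL| = 22.7 and L on the −y side, so L = (0.00, -22.7). The virtual corner opposite W is at (39.2, -22.7). A1 meets EQ tangentially, so SQ is at right angles to EQ and since A1 is tangent to UL there, SU ⟂ UL, with radius 7.9, so the center S sits 7.9 in from both sides at S = (31.3, -14.8). That places the tangent points at Q = (39.2, -14.8) on EQ and U = (31.3, -22.7) on UL. Then |WU| = |U − W| = 38.7.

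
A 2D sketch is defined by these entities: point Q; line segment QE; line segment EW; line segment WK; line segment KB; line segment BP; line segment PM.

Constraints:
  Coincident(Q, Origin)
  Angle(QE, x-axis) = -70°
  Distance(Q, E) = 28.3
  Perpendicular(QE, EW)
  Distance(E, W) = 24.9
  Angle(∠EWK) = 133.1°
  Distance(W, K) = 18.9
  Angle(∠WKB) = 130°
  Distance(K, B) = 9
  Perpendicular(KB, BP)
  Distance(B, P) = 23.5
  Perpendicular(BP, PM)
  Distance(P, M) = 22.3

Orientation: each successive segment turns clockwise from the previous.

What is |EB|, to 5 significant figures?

43.199

Q is at the origin; QE runs at -70.0° with length 28.3, so E = (9.6792, -26.593). QE is perpendicular to EW, so EW runs at -160.00°; with |EW| = 24.9, W = (-13.719, -35.110). ∠EWK = 133.1° gives WK at 153.10° from the x-axis; with |WK| = 18.9, K = (-30.574, -26.559). ∠WKB = 130.0° gives KB at 103.10° from the x-axis; with |KB| = 9.0, B = (-32.614, -17.793). Then |EB| = |B − E| = 43.199.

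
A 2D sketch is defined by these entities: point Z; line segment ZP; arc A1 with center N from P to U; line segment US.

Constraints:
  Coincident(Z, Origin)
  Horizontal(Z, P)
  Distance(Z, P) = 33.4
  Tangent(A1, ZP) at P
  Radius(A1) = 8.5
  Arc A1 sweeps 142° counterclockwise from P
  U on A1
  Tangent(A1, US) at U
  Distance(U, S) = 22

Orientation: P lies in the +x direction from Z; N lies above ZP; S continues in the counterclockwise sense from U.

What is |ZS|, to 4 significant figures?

35.77

Z is at the origin; ZP is horizontal with |ZP| = 33.4 and P on the +x side, so P = (33.40, 0.000). Tangency of A1 to ZP means the radius NP is perpendicular to ZP, so N = P + (0, 8.5) = (33.40, 8.500). On A1, P sits at bearing -90° from N; a 142° counterclockwise sweep puts U at bearing 52°, so U = N + 8.5·(cos 52°, sin 52°) = (38.63, 15.20). The tangent condition forces NU to be normal to US, so US runs along (−sin 52°, cos 52°); with |US| = 22.0, S = (21.30, 28.74). Then |ZS| = |S − Z| = 35.77.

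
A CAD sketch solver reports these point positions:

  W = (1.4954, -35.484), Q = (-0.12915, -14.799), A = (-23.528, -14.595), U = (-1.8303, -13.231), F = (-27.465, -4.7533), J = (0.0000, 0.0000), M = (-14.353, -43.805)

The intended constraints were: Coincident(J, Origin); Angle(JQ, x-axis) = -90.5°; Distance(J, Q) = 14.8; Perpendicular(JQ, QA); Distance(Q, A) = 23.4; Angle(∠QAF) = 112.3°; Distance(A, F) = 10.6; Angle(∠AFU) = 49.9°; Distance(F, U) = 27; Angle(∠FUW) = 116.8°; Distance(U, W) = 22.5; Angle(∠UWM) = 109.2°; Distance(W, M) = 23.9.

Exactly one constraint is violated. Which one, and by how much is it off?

Distance(W, M) = 23.9 — off by 6.00.

J = (0.00, 0.00) ✓; JQ at -90.50° ✓; |JQ| = 14.80 ✓; ∠(JQ, QA) = 90.00° ✓; |QA| = 23.40 ✓; ∠QAF = 112.3° ✓; |AF| = 10.60 ✓; ∠AFU = 49.90° ✓; |FU| = 27.00 ✓; ∠FUW = 116.8° ✓; |UW| = 22.50 ✓; ∠UWM = 109.2° ✓; |WM| = 17.90 ✗.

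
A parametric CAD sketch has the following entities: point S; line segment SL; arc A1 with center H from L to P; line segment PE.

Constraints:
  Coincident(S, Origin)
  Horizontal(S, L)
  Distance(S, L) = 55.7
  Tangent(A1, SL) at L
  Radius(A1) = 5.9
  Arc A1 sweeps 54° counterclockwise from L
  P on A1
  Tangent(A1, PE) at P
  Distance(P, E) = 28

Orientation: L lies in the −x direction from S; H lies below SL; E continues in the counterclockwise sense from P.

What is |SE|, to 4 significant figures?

80.92

S is at the origin; S and L share the same y with |SL| = 55.7 and L on the −x side, so L = (-55.70, 0.000). The tangent condition forces HL to be normal to SL, so H = L + (0, -5.9) = (-55.70, -5.900). On A1, L sits at bearing 90° from H; a 54° counterclockwise sweep puts P at bearing 144°, so P = H + 5.9·(cos 144°, sin 144°) = (-60.47, -2.432). Since A1 is tangent to PE there, HP ⟂ PE, so PE runs along (−sin 144°, cos 144°); with |PE| = 28.0, E = (-76.93, -25.08). Then |SE| = |E − S| = 80.92.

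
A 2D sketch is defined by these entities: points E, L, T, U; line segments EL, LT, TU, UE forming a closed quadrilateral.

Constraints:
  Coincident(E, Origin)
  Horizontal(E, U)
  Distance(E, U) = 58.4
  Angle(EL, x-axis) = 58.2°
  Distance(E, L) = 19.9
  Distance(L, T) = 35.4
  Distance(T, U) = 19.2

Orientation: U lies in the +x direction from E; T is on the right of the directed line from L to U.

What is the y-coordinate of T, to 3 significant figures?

-3.37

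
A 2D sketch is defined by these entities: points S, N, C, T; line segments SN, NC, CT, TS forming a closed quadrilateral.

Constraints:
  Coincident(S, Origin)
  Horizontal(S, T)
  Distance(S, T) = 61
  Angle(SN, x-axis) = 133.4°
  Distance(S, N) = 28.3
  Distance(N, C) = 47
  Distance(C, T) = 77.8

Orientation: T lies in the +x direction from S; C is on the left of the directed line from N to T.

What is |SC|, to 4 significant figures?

58.63

S is at the origin; ST is horizontal with |ST| = 61.0 and T in +x, so T = (61.0, 0). SN runs at 133.4° with |SN| = 28.3, so N = (-19.44, 20.56). C is determined by |NC| = 47.0 and |CT| = 77.8 together: it lies at the intersection of circle(N, 47.0) and circle(T, 77.8). With |NT| = 83.03, the foot of the radical line on NT is 18.37 from N and the perpendicular offset is √(47.0² − 18.37²) = 43.26. Taking the left-of-NT solution: C = (9.065, 57.93).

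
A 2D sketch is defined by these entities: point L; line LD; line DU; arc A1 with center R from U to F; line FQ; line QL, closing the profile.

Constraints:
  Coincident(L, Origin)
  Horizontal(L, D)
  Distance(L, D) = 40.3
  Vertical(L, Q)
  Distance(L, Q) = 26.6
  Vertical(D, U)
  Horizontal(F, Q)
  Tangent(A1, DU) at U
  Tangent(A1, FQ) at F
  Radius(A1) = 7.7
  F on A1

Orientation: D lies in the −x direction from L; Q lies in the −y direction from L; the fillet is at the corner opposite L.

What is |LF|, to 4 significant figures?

42.08

The virtual corner opposite L is at (-40.30, -26.60). A1 meets DU tangentially, so RU is at right angles to DU and since A1 is tangent to FQ there, RF ⟂ FQ, with radius 7.7, so the center R sits 7.7 in from both sides at R = (-32.60, -18.90). That places the tangent points at U = (-40.30, -18.90) on DU and F = (-32.60, -26.60) on FQ. Then |LF| = |F − L| = 42.08.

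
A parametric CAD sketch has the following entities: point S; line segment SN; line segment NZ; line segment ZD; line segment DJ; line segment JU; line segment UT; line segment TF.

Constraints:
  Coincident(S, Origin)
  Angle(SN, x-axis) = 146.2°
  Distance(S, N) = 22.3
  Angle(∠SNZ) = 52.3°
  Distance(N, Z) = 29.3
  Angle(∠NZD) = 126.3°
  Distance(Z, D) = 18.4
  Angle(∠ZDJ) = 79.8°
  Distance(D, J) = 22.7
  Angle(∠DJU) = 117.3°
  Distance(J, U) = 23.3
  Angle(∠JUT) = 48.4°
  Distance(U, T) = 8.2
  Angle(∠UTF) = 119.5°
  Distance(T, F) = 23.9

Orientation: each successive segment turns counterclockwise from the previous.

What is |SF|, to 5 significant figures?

14.774

∠JUT = 48.4° gives UT at -97.900° from the x-axis; with |UT| = 8.2, T = (-8.6847, 3.9266). ∠UTF = 119.5° gives TF at -37.400° from the x-axis; with |TF| = 23.9, F = (10.302, -10.590). Then |SF| = |F − S| = 14.774.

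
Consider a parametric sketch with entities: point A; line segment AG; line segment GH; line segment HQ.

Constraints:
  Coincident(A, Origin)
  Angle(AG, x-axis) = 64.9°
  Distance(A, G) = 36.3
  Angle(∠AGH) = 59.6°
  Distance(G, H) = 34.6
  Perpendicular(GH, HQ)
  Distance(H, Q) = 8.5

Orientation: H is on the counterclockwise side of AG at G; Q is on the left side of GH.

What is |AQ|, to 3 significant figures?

28.0

∠AGH = 59.6°, so GH runs at 64.9° + (180° − 59.6°) = 185° from the x-axis; with |GH| = 34.6, H = G + 34.6·(cos 185°, sin 185°) = (-19.1, 29.7). The perpendicularity gives HQ at right angles to GH; with |HQ| = 8.5 on the left of GH, Q = H + 8.5·(0.0924, -0.996) = (-18.3, 21.2). Then |AQ| = |Q − A| = 28.0.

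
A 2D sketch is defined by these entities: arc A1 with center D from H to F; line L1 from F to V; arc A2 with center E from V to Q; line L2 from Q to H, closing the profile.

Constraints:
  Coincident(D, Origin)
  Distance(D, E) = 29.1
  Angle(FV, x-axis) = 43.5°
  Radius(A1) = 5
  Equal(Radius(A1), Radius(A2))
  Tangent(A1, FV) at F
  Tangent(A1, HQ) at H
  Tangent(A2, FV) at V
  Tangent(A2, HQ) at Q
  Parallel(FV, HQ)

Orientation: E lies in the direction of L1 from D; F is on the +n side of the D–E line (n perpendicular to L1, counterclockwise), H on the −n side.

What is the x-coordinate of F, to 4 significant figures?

-3.442

The slot axis is L1's direction at 43.5°, so u = (cos 43.5°, sin 43.5°) = (0.7254, 0.6884) and n = (−sin 43.5°, cos 43.5°) = (-0.6884, 0.7254). D is at the origin and E lies 29.1 along u from D, so E = 29.1·u = (21.11, 20.03). Tangency of A1 to both parallel lines with radius 5.0 puts F and H at D ± 5.0·n: F = (-3.442, 3.627), H = (3.442, -3.627). So F.x = -3.442.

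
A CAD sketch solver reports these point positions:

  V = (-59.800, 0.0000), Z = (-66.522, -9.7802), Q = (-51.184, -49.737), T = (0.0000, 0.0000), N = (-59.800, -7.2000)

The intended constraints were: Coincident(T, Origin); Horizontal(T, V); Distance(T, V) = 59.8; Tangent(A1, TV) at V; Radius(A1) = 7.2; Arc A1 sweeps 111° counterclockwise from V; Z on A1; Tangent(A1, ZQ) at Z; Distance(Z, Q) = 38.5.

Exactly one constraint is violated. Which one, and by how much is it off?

Distance(Z, Q) = 38.5 — off by 4.30.

T = (0.00, 0.00) ✓; T.y = 0.00, V.y = 0.00 ✓; |TV| = 59.80 ✓; ∠(NV, VT) = 90.00° ✓; |NV| = 7.200 ✓; bearing(N→Z) − bearing(N→V) = 111.0° ✓; |NZ| = 7.200 ✓; ∠(NZ, ZQ) = 90.00° ✓; |ZQ| = 42.80 ✗.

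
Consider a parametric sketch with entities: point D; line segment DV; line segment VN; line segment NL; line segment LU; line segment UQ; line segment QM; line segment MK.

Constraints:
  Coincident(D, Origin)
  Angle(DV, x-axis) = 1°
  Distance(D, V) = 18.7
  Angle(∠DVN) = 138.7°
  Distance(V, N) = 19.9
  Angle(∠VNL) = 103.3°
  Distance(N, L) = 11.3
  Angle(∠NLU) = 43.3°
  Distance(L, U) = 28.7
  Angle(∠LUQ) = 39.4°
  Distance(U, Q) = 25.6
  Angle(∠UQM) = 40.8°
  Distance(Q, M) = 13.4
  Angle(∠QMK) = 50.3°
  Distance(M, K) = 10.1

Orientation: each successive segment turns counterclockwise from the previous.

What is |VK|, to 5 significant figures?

15.625

∠UQM = 40.8° gives QM at 175.50° from the x-axis; with |QM| = 13.4, M = (28.122, 11.999). ∠QMK = 50.3° gives MK at -54.800° from the x-axis; with |MK| = 10.1, K = (33.944, 3.7455). Then |VK| = |K − V| = 15.625.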